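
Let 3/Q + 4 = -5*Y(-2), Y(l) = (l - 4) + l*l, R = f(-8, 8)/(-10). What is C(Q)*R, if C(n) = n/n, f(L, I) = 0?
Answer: 0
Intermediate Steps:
R = 0 (R = 0/(-10) = 0*(-⅒) = 0)
Y(l) = -4 + l + l² (Y(l) = (-4 + l) + l² = -4 + l + l²)
Q = ½ (Q = 3/(-4 - 5*(-4 - 2 + (-2)²)) = 3/(-4 - 5*(-4 - 2 + 4)) = 3/(-4 - 5*(-2)) = 3/(-4 + 10) = 3/6 = 3*(⅙) = ½ ≈ 0.50000)
C(n) = 1
C(Q)*R = 1*0 = 0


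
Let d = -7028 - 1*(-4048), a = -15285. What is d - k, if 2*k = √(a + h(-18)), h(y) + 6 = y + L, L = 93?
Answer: -2980 - 2*I*√951 ≈ -2980.0 - 61.677*I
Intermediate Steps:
d = -2980 (d = -7028 + 4048 = -2980)
h(y) = 87 + y (h(y) = -6 + (y + 93) = -6 + (93 + y) = 87 + y)
k = 2*I*√951 (k = √(-15285 + (87 - 18))/2 = √(-15285 + 69)/2 = √(-15216)/2 = (4*I*√951)/2 = 2*I*√951 ≈ 61.677*I)
d - k = -2980 - 2*I*√951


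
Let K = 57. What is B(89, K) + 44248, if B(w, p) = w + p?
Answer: 44394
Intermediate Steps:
B(w, p) = p + w
B(89, K) + 44248 = (57 + 89) + 44248 = 146 + 44248 = 44394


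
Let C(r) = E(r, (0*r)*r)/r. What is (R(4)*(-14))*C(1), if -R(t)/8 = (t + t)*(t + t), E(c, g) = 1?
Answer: 7168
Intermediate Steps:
R(t) = -32*t**2 (R(t) = -8*(t + t)*(t + t) = -8*2*t*2*t = -32*t**2)
C(r) = 1/r
(R(4)*(-14))*C(1) = (-32*4**2*(-14))/1 = (-32*16*(-14))*1 = -512*(-14)*1 = 7168*1 = 7168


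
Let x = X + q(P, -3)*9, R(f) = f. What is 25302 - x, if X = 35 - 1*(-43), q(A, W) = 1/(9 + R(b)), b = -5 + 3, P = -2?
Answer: 176559/7 ≈ 25223.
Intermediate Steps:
b = -2
q(A, W) = 1/7 (q(A, W) = 1/(9 - 2) = 1/7)
X = 78 (X = 35 + 43 = 78)
x = 555/7 (x = 78 + (1/7)*9 = 78 + 9/7 = 555/7 ≈ 79.286)
25302 - x = 25302 - 1*555/7 = 25302 - 555/7 = 176559/7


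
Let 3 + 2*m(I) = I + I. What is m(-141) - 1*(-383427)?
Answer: 766569/2 ≈ 3.8328e+5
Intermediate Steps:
m(I) = -3/2 + I (m(I) = -3/2 + (I + I)/2 = -3/2 + (2*I)/2 = -3/2 + I)
m(-141) - 1*(-383427) = (-3/2 - 141) - 1*(-383427) = -285/2 + 383427 = 766569/2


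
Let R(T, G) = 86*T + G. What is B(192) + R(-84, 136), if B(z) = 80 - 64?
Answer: -7072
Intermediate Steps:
R(T, G) = G + 86*T
B(z) = 16
B(192) + R(-84, 136) = 16 + (136 + 86*(-84)) = 16 + (136 - 7224) = 16 - 7088 = -7072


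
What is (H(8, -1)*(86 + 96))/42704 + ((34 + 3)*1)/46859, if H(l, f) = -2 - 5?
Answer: -29059159/1000533368 ≈ -0.029044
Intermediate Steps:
H(l, f) = -7
(H(8, -1)*(86 + 96))/42704 + ((34 + 3)*1)/46859 = -7*(86 + 96)/42704 + ((34 + 3)*1)/46859 = -7*182*(1/42704) + (37*1)*(1/46859) = -1274*1/42704 + 37*(1/46859) = -637/21352 + 37/46859 = -29059159/1000533368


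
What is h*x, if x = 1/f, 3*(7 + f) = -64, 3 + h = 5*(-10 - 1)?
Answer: 174/85 ≈ 2.0471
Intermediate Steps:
h = -58 (h = -3 + 5*(-10 - 1) = -3 + 5*(-11) = -3 - 55 = -58)
f = -85/3 (f = -7 + (1/3)*(-64) = -7 - 64/3 = -85/3 ≈ -28.333)
x = -3/85 (x = 1/(-85/3) = -3/85 ≈ -0.035294)
h*x = -58*(-3/85) = 174/85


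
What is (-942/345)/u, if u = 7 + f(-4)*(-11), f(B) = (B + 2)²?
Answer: 314/4255 ≈ 0.073796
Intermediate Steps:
f(B) = (2 + B)²
u = -37 (u = 7 + (2 - 4)²*(-11) = 7 + (-2)²*(-11) = 7 + 4*(-11) = 7 - 44 = -37)
(-942/345)/u = -942/345/(-37) = -942*1/345*(-1/37) = -314/115*(-1/37) = 314/4255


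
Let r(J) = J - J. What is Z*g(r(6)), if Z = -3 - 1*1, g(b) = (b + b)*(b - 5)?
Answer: 0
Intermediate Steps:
r(J) = 0
g(b) = 2*b*(-5 + b) (g(b) = (2*b)*(-5 + b) = 2*b*(-5 + b))
Z = -4 (Z = -3 - 1 = -4)
Z*g(r(6)) = -8*0*(-5 + 0) = -8*0*(-5) = -4*0 = 0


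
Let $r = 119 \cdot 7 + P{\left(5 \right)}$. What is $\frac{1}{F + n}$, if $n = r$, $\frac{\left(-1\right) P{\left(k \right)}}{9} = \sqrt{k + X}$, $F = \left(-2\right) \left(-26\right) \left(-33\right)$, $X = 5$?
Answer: $- \frac{883}{778879} + \frac{9 \sqrt{10}}{778879} \approx -0.0010971$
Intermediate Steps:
$F = -1716$ ($F = 52 \left(-33\right) = -1716$)
$P{\left(k \right)} = - 9 \sqrt{5 + k}$ ($P{\left(k \right)} = - 9 \sqrt{k + 5} = - 9 \sqrt{5 + k}$)
$r = 833 - 9 \sqrt{10}$ ($r = 119 \cdot 7 - 9 \sqrt{5 + 5} = 833 - 9 \sqrt{10} \approx 804.54$)
$n = 833 - 9 \sqrt{10} \approx 804.54$
$\frac{1}{F + n} = \frac{1}{-1716 + \left(833 - 9 \sqrt{10}\right)} = \frac{1}{-883 - 9 \sqrt{10}}$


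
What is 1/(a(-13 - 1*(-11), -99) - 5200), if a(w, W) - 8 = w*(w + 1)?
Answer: -1/5190 ≈ -0.00019268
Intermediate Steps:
a(w, W) = 8 + w*(1 + w) (a(w, W) = 8 + w*(w + 1) = 8 + w*(1 + w))
1/(a(-13 - 1*(-11), -99) - 5200) = 1/((8 + (-13 - 1*(-11)) + (-13 - 1*(-11))²) - 5200) = 1/((8 + (-13 + 11) + (-13 + 11)²) - 5200) = 1/((8 - 2 + (-2)²) - 5200) = 1/((8 - 2 + 4) - 5200) = 1/(10 - 5200) = 1/(-5190) = -1/5190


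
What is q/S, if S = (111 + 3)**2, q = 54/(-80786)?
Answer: -3/58327492 ≈ -5.1434e-8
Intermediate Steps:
q = -27/40393 (q = 54*(-1/80786) = -27/40393 ≈ -0.00066843)
S = 12996 (S = 114**2 = 12996)
q/S = -27/40393/12996 = -27/40393*1/12996 = -3/58327492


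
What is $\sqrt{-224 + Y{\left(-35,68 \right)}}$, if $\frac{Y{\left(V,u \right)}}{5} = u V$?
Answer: $2 i \sqrt{3031} \approx 110.11 i$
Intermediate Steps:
$Y{\left(V,u \right)} = 5 V u$ ($Y{\left(V,u \right)} = 5 u V = 5 V u$)
$\sqrt{-224 + Y{\left(-35,68 \right)}} = \sqrt{-224 + 5 \left(-35\right) 68} = \sqrt{-224 - 11900} = \sqrt{-12124} = 2 i \sqrt{3031}$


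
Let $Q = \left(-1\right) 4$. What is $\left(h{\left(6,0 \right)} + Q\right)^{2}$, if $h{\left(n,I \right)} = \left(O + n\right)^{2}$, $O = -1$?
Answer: $441$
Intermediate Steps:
$h{\left(n,I \right)} = \left(-1 + n\right)^{2}$
$Q = -4$
$\left(h{\left(6,0 \right)} + Q\right)^{2} = \left(\left(-1 + 6\right)^{2} - 4\right)^{2} = \left(5^{2} - 4\right)^{2} = \left(25 - 4\right)^{2} = 21^{2} = 441$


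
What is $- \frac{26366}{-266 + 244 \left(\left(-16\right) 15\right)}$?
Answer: $\frac{13183}{29413} \approx 0.4482$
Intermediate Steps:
$- \frac{26366}{-266 + 244 \left(\left(-16\right) 15\right)} = - \frac{26366}{-266 + 244 \left(-240\right)} = - \frac{26366}{-266 - 58560} = - \frac{26366}{-58826} = \left(-26366\right) \left(- \frac{1}{58826}\right) = \frac{13183}{29413}$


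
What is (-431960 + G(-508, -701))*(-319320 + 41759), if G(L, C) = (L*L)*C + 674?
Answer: 50331288008150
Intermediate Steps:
G(L, C) = 674 + C*L**2 (G(L, C) = L**2*C + 674 = C*L**2 + 674 = 674 + C*L**2)
(-431960 + G(-508, -701))*(-319320 + 41759) = (-431960 + (674 - 701*(-508)**2))*(-319320 + 41759) = (-431960 + (674 - 701*258064))*(-277561) = (-431960 + (674 - 180902864))*(-277561) = (-431960 - 180902190)*(-277561) = -181334150*(-277561) = 50331288008150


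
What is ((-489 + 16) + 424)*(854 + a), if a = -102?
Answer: -36848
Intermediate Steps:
((-489 + 16) + 424)*(854 + a) = ((-489 + 16) + 424)*(854 - 102) = (-473 + 424)*752 = -49*752 = -36848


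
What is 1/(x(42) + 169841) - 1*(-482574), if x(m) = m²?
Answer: 82812111271/171605 ≈ 4.8257e+5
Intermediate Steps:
1/(x(42) + 169841) - 1*(-482574) = 1/(42² + 169841) - 1*(-482574) = 1/(1764 + 169841) + 482574 = 1/171605 + 482574 = 82812111271/171605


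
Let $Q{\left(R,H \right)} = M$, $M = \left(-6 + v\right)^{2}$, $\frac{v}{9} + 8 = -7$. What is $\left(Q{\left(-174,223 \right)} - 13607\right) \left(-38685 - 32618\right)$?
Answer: $-447355022$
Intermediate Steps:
$v = -135$ ($v = -72 + 9 \left(-7\right) = -72 - 63 = -135$)
$M = 19881$ ($M = \left(-6 - 135\right)^{2} = \left(-141\right)^{2} = 19881$)
$Q{\left(R,H \right)} = 19881$
$\left(Q{\left(-174,223 \right)} - 13607\right) \left(-38685 - 32618\right) = \left(19881 - 13607\right) \left(-38685 - 32618\right) = 6274 \left(-71303\right) = -447355022$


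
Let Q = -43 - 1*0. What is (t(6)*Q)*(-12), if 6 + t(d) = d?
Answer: 0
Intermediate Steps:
t(d) = -6 + d
Q = -43 (Q = -43 + 0 = -43)
(t(6)*Q)*(-12) = ((-6 + 6)*(-43))*(-12) = (0*(-43))*(-12) = 0*(-12) = 0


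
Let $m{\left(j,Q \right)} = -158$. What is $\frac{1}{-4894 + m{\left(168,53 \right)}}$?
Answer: $- \frac{1}{5052} \approx -0.00019794$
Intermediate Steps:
$\frac{1}{-4894 + m{\left(168,53 \right)}} = \frac{1}{-4894 - 158} = \frac{1}{-5052} = - \frac{1}{5052}$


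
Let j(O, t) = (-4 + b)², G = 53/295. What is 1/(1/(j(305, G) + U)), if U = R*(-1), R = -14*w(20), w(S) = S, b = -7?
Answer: 401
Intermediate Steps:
G = 53/295 (G = 53*(1/295) = 53/295 ≈ 0.17966)
R = -280 (R = -14*20 = -280)
U = 280 (U = -280*(-1) = 280)
j(O, t) = 121 (j(O, t) = (-4 - 7)² = (-11)² = 121)
1/(1/(j(305, G) + U)) = 1/(1/(121 + 280)) = 1/(1/401) = 401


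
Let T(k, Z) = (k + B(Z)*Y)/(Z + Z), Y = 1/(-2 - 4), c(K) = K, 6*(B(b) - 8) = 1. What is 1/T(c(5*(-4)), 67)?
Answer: -4824/769 ≈ -6.2731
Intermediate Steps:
B(b) = 49/6 (B(b) = 8 + (⅙)*1 = 8 + ⅙ = 49/6)
Y = -⅙ (Y = 1/(-6) = -⅙ ≈ -0.16667)
T(k, Z) = (-49/36 + k)/(2*Z) (T(k, Z) = (k + (49/6)*(-⅙))/(Z + Z) = (k - 49/36)/((2*Z)) = (-49/36 + k)*(1/(2*Z)) = (-49/36 + k)/(2*Z))
1/T(c(5*(-4)), 67) = 1/((1/72)*(-49 + 36*(5*(-4)))/67) = 1/((1/72)*(1/67)*(-49 + 36*(-20))) = 1/((1/72)*(1/67)*(-49 - 720)) = 1/((1/72)*(1/67)*(-769)) = 1/(-769/4824) = -4824/769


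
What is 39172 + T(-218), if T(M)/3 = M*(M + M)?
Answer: 324316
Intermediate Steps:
T(M) = 6*M² (T(M) = 3*(M*(M + M)) = 3*(M*(2*M)) = 3*(2*M²) = 6*M²)
39172 + T(-218) = 39172 + 6*(-218)² = 39172 + 6*47524 = 39172 + 285144 = 324316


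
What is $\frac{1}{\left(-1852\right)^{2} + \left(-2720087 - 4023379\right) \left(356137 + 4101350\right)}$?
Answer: $- \frac{1}{30058908600038} \approx -3.3268 \cdot 10^{-14}$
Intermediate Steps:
$\frac{1}{\left(-1852\right)^{2} + \left(-2720087 - 4023379\right) \left(356137 + 4101350\right)} = \frac{1}{3429904 - 30058912029942} = \frac{1}{-30058908600038} = - \frac{1}{30058908600038}$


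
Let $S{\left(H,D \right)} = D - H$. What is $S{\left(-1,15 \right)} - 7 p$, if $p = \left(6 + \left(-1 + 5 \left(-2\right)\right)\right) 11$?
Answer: $401$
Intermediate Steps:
$p = -55$ ($p = \left(6 - 11\right) 11 = \left(-5\right) 11 = -55$)
$S{\left(-1,15 \right)} - 7 p = \left(15 - -1\right) - -385 = \left(15 + 1\right) + 385 = 16 + 385 = 401$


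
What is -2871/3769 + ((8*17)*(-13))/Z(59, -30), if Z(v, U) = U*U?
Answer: -2311873/848025 ≈ -2.7262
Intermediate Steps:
Z(v, U) = U**2
-2871/3769 + ((8*17)*(-13))/Z(59, -30) = -2871/3769 + ((8*17)*(-13))/((-30)**2) = -2871*1/3769 + (136*(-13))/900 = -2871/3769 - 1768*1/900 = -2871/3769 - 442/225 = -2311873/848025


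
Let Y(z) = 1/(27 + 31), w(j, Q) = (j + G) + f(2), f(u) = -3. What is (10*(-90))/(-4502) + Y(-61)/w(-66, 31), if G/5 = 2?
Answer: 1537649/7702922 ≈ 0.19962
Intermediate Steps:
G = 10 (G = 5*2 = 10)
w(j, Q) = 7 + j (w(j, Q) = (j + 10) - 3 = (10 + j) - 3 = 7 + j)
Y(z) = 1/58
(10*(-90))/(-4502) + Y(-61)/w(-66, 31) = (10*(-90))/(-4502) + 1/(58*(7 - 66)) = -900*(-1/4502) + (1/58)/(-59) = 450/2251 + (1/58)*(-1/59) = 450/2251 - 1/3422 = 1537649/7702922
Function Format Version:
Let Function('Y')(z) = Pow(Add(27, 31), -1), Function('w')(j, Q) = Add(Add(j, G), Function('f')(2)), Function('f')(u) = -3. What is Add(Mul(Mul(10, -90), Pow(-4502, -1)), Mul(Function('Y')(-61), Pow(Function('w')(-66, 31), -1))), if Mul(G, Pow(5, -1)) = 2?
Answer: Rational(1537649, 7702922) ≈ 0.19962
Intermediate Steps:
G = 10 (G = Mul(5, 2) = 10)
Function('w')(j, Q) = Add(7, j) (Function('w')(j, Q) = Add(Add(j, 10), -3) = Add(Add(10, j), -3) = Add(7, j))
Function('Y')(z) = Rational(1, 58) (Function('Y')(z) = Pow(58, -1) = Rational(1, 58))
Add(Mul(Mul(10, -90), Pow(-4502, -1)), Mul(Function('Y')(-61), Pow(Function('w')(-66, 31), -1))) = Add(Mul(Mul(10, -90), Pow(-4502, -1)), Mul(Rational(1, 58), Pow(Add(7, -66), -1))) = Add(Mul(-900, Rational(-1, 4502)), Mul(Rational(1, 58), Pow(-59, -1))) = Add(Rational(450, 2251), Mul(Rational(1, 58), Rational(-1, 59))) = Add(Rational(450, 2251), Rational(-1, 3422)) = Rational(1537649, 7702922)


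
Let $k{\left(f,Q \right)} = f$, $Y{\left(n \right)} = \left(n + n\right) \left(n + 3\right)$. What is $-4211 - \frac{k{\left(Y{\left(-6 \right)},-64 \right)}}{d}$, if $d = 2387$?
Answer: $- \frac{10051693}{2387} \approx -4211.0$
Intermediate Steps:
$Y{\left(n \right)} = 2 n \left(3 + n\right)$
$-4211 - \frac{k{\left(Y{\left(-6 \right)},-64 \right)}}{d} = -4211 - \frac{2 \left(-6\right) \left(3 - 6\right)}{2387} = -4211 - 2 \left(-6\right) \left(-3\right) \frac{1}{2387} = -4211 - 36 \cdot \frac{1}{2387} = -4211 - \frac{36}{2387} = - \frac{10051693}{2387}$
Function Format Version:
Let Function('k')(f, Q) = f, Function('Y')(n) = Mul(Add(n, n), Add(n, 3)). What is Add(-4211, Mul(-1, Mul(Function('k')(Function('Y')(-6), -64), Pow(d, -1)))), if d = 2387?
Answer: Rational(-10051693, 2387) ≈ -4211.0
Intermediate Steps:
Function('Y')(n) = Mul(2, n, Add(3, n)) (Function('Y')(n) = Mul(Mul(2, n), Add(3, n)) = Mul(2, n, Add(3, n)))
Add(-4211, Mul(-1, Mul(Function('k')(Function('Y')(-6), -64), Pow(d, -1)))) = Add(-4211, Mul(-1, Mul(Mul(2, -6, Add(3, -6)), Pow(2387, -1)))) = Add(-4211, Mul(-1, Mul(Mul(2, -6, -3), Rational(1, 2387)))) = Add(-4211, Mul(-1, Mul(36, Rational(1, 2387)))) = Add(-4211, Mul(-1, Rational(36, 2387))) = Add(-4211, Rational(-36, 2387)) = Rational(-10051693, 2387)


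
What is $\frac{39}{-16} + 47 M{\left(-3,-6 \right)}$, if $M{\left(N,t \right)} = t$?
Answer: $- \frac{4551}{16} \approx -284.44$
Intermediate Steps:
$\frac{39}{-16} + 47 M{\left(-3,-6 \right)} = \frac{39}{-16} + 47 \left(-6\right) = 39 \left(- \frac{1}{16}\right) - 282 = - \frac{39}{16} - 282 = - \frac{4551}{16}$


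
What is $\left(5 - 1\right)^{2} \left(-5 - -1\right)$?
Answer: $-64$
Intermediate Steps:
$\left(5 - 1\right)^{2} \left(-5 - -1\right) = 4^{2} \left(-5 + 1\right) = 16 \left(-4\right) = -64$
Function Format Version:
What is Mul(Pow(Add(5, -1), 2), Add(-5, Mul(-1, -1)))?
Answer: -64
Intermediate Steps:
Mul(Pow(Add(5, -1), 2), Add(-5, Mul(-1, -1))) = Mul(Pow(4, 2), Add(-5, 1)) = Mul(16, -4) = -64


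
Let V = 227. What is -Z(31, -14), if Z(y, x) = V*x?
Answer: 3178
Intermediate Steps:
Z(y, x) = 227*x
-Z(31, -14) = -227*(-14) = -1*(-3178) = 3178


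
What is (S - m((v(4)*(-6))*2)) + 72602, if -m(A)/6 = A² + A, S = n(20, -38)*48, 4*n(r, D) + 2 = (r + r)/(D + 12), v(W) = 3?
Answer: 1041554/13 ≈ 80120.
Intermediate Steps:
n(r, D) = -½ + r/(2*(12 + D)) (n(r, D) = -½ + ((r + r)/(D + 12))/4 = -½ + ((2*r)/(12 + D))/4 = -½ + (2*r/(12 + D))/4 = -½ + r/(2*(12 + D)))
S = -552/13 (S = ((-12 + 20 - 1*(-38))/(2*(12 - 38)))*48 = ((½)*(-12 + 20 + 38)/(-26))*48 = ((½)*(-1/26)*46)*48 = -23/26*48 = -552/13 ≈ -42.462)
m(A) = -6*A - 6*A² (m(A) = -6*(A² + A) = -6*(A + A²) = -6*A - 6*A²)
(S - m((v(4)*(-6))*2)) + 72602 = (-552/13 - (-6)*(3*(-6))*2*(1 + (3*(-6))*2)) + 72602 = (-552/13 - (-6)*(-18*2)*(1 - 18*2)) + 72602 = (-552/13 - (-6)*(-36)*(1 - 36)) + 72602 = (-552/13 - (-6)*(-36)*(-35)) + 72602 = (-552/13 - 1*(-7560)) + 72602 = (-552/13 + 7560) + 72602 = 97728/13 + 72602 = 1041554/13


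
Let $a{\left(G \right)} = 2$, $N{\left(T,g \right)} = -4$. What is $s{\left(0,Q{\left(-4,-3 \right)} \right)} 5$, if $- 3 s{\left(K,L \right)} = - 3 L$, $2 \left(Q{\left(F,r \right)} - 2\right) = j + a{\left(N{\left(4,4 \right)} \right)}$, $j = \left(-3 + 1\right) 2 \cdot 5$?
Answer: $-35$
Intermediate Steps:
$j = -20$ ($j = \left(-2\right) 10 = -20$)
$Q{\left(F,r \right)} = -7$ ($Q{\left(F,r \right)} = 2 + \frac{-20 + 2}{2} = 2 + \frac{1}{2} \left(-18\right) = 2 - 9 = -7$)
$s{\left(K,L \right)} = L$ ($s{\left(K,L \right)} = - \frac{\left(-3\right) L}{3} = L$)
$s{\left(0,Q{\left(-4,-3 \right)} \right)} 5 = \left(-7\right) 5 = -35$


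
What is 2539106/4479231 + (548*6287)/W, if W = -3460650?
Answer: -369179437992/861169486675 ≈ -0.42870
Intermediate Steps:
2539106/4479231 + (548*6287)/W = 2539106/4479231 + (548*6287)/(-3460650) = 2539106*(1/4479231) + 3445276*(-1/3460650) = 2539106/4479231 - 1722638/1730325 = -369179437992/861169486675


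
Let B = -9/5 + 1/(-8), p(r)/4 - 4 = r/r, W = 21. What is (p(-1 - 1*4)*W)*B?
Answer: -1617/2 ≈ -808.50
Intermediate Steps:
p(r) = 20 (p(r) = 16 + 4*(r/r) = 16 + 4*1 = 16 + 4 = 20)
B = -77/40 (B = -9*⅕ + 1*(-⅛) = -9/5 - ⅛ = -77/40 ≈ -1.9250)
(p(-1 - 1*4)*W)*B = (20*21)*(-77/40) = 420*(-77/40) = -1617/2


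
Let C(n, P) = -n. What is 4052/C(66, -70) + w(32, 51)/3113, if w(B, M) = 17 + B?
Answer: -573211/9339 ≈ -61.378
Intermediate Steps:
4052/C(66, -70) + w(32, 51)/3113 = 4052/((-1*66)) + (17 + 32)/3113 = 4052/(-66) + 49*(1/3113) = 4052*(-1/66) + 49/3113 = -2026/33 + 49/3113 = -573211/9339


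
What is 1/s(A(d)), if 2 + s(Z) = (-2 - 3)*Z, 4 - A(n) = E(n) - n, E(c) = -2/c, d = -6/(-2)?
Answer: -3/121 ≈ -0.024793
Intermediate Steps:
d = 3 (d = -6*(-½) = 3)
A(n) = 4 + n + 2/n (A(n) = 4 - (-2/n - n) = 4 - (-n - 2/n) = 4 + (n + 2/n) = 4 + n + 2/n)
s(Z) = -2 - 5*Z (s(Z) = -2 + (-2 - 3)*Z = -2 - 5*Z)
1/s(A(d)) = 1/(-2 - 5*(4 + 3 + 2/3)) = 1/(-2 - 5*(4 + 3 + 2*(⅓))) = 1/(-2 - 5*(4 + 3 + ⅔)) = 1/(-2 - 5*23/3) = 1/(-2 - 115/3) = 1/(-121/3) = -3/121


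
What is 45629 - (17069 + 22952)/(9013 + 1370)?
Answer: 473725886/10383 ≈ 45625.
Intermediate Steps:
45629 - (17069 + 22952)/(9013 + 1370) = 45629 - 40021/10383 = 473725886/10383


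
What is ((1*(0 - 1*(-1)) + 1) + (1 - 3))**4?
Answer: 0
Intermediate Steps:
((1*(0 - 1*(-1)) + 1) + (1 - 3))**4 = ((1*(0 + 1) + 1) - 2)**4 = ((1*1 + 1) - 2)**4 = ((1 + 1) - 2)**4 = (2 - 2)**4 = 0**4 = 0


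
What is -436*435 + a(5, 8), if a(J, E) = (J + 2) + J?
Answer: -189648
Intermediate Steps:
a(J, E) = 2 + 2*J (a(J, E) = (2 + J) + J = 2 + 2*J)
-436*435 + a(5, 8) = -436*435 + (2 + 2*5) = -189660 + (2 + 10) = -189660 + 12 = -189648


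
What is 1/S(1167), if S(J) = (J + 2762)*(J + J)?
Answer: 1/9170286 ≈ 1.0905e-7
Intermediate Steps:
S(J) = 2*J*(2762 + J) (S(J) = (2762 + J)*(2*J) = 2*J*(2762 + J))
1/S(1167) = 1/(2*1167*(2762 + 1167)) = 1/(2*1167*3929) = 1/9170286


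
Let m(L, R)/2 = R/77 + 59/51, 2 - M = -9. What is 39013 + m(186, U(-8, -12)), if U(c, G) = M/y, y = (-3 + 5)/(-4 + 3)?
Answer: 13928416/357 ≈ 39015.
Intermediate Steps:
M = 11 (M = 2 - 1*(-9) = 2 + 9 = 11)
y = -2 (y = 2/(-1) = 2*(-1) = -2)
U(c, G) = -11/2 (U(c, G) = 11/(-2) = 11*(-1/2) = -11/2)
m(L, R) = 118/51 + 2*R/77 (m(L, R) = 2*(R/77 + 59/51) = 2*(59/51 + R/77) = 118/51 + 2*R/77)
39013 + m(186, U(-8, -12)) = 39013 + (118/51 + (2/77)*(-11/2)) = 39013 + (118/51 - 1/7) = 39013 + 775/357 = 13928416/357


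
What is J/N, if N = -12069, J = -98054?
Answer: 98054/12069 ≈ 8.1245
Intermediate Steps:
J/N = -98054/(-12069) = -98054*(-1/12069) = 98054/12069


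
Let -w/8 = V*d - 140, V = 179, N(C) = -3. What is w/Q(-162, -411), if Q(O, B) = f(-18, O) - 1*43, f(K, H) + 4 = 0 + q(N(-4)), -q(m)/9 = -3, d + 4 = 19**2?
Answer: 127526/5 ≈ 25505.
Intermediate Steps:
d = 357 (d = -4 + 19**2 = -4 + 361 = 357)
q(m) = 27 (q(m) = -9*(-3) = 27)
f(K, H) = 23 (f(K, H) = -4 + (0 + 27) = -4 + 27 = 23)
Q(O, B) = -20 (Q(O, B) = 23 - 1*43 = 23 - 43 = -20)
w = -510104 (w = -8*(179*357 - 140) = -8*(63903 - 140) = -8*63763 = -510104)
w/Q(-162, -411) = -510104/(-20) = -510104*(-1/20) = 127526/5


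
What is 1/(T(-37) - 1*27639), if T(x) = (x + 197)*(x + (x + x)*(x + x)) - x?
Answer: 1/842638 ≈ 1.1867e-6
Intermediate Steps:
T(x) = -x + (197 + x)*(x + 4*x²) (T(x) = (197 + x)*(x + (2*x)*(2*x)) - x = (197 + x)*(x + 4*x²) - x = -x + (197 + x)*(x + 4*x²))
1/(T(-37) - 1*27639) = 1/(-37*(196 + 4*(-37)² + 789*(-37)) - 1*27639) = 1/(-37*(196 + 4*1369 - 29193) - 27639) = 1/(-37*(196 + 5476 - 29193) - 27639) = 1/(-37*(-23521) - 27639) = 1/(870277 - 27639) = 1/842638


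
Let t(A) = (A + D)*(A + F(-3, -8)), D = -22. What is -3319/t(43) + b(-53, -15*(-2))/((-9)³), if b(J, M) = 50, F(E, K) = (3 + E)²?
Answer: -821567/219429 ≈ -3.7441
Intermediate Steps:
t(A) = A*(-22 + A) (t(A) = (A - 22)*(A + (3 - 3)²) = (-22 + A)*(A + 0²) = (-22 + A)*(A + 0) = (-22 + A)*A = A*(-22 + A))
-3319/t(43) + b(-53, -15*(-2))/((-9)³) = -3319*1/(43*(-22 + 43)) + 50/((-9)³) = -3319/(43*21) + 50/(-729) = -3319/903 + 50*(-1/729) = -3319*1/903 - 50/729 = -3319/903 - 50/729 = -821567/219429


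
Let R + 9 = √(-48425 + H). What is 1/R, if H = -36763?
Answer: -3/28423 - 2*I*√21297/85269 ≈ -0.00010555 - 0.0034229*I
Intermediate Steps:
R = -9 + 2*I*√21297 (R = -9 + √(-48425 - 36763) = -9 + √(-85188) = -9 + 2*I*√21297 ≈ -9.0 + 291.87*I)
1/R = 1/(-9 + 2*I*√21297)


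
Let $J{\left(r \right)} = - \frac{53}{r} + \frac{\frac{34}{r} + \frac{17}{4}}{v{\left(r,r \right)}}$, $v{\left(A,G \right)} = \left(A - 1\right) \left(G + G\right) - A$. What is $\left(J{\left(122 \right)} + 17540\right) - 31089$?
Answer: $- \frac{97204833819}{7174088} \approx -13549.0$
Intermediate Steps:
$v{\left(A,G \right)} = - A + 2 G \left(-1 + A\right)$ ($v{\left(A,G \right)} = \left(-1 + A\right) 2 G - A = 2 G \left(-1 + A\right) - A = - A + 2 G \left(-1 + A\right)$)
$J{\left(r \right)} = - \frac{53}{r} + \frac{\frac{17}{4} + \frac{34}{r}}{- 3 r + 2 r^{2}}$ ($J{\left(r \right)} = - \frac{53}{r} + \frac{\frac{34}{r} + \frac{17}{4}}{- r - 2 r + 2 r r} = - \frac{53}{r} + \frac{\frac{34}{r} + 17 \cdot \frac{1}{4}}{- r - 2 r + 2 r^{2}} = - \frac{53}{r} + \frac{\frac{34}{r} + \frac{17}{4}}{- 3 r + 2 r^{2}} = - \frac{53}{r} + \frac{\frac{17}{4} + \frac{34}{r}}{- 3 r + 2 r^{2}}$)
$\left(J{\left(122 \right)} + 17540\right) - 31089 = \left(\frac{-136 - 79666 + 424 \cdot 122^{2}}{4 \cdot 14884 \left(3 - 244\right)} + 17540\right) - 31089 = \left(\frac{1}{4} \cdot \frac{1}{14884} \frac{1}{3 - 244} \left(-136 - 79666 + 424 \cdot 14884\right) + 17540\right) - 31089 = \left(\frac{1}{4} \cdot \frac{1}{14884} \frac{1}{-241} \left(-136 - 79666 + 6310816\right) + 17540\right) - 31089 = \left(\frac{1}{4} \cdot \frac{1}{14884} \left(- \frac{1}{241}\right) 6231014 + 17540\right) - 31089 = \left(- \frac{3115507}{7174088} + 17540\right) - 31089 = \frac{125830388013}{7174088} - 31089 = - \frac{97204833819}{7174088}$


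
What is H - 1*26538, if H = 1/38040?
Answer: -1009505519/38040 ≈ -26538.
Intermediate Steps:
H = 1/38040 ≈ 2.6288e-5
H - 1*26538 = 1/38040 - 1*26538 = 1/38040 - 26538 = -1009505519/38040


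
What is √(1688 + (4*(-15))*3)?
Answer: 2*√377 ≈ 38.833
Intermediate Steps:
√(1688 + (4*(-15))*3) = √(1688 - 60*3) = √(1688 - 180) = √1508 = 2*√377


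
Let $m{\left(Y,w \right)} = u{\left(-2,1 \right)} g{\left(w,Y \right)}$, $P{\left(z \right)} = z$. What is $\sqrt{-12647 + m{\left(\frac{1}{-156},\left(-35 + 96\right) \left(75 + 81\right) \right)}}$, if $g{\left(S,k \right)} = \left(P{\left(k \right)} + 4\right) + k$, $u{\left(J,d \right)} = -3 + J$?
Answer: $\frac{i \sqrt{77065638}}{78} \approx 112.55 i$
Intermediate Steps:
$g{\left(S,k \right)} = 4 + 2 k$ ($g{\left(S,k \right)} = \left(k + 4\right) + k = \left(4 + k\right) + k = 4 + 2 k$)
$m{\left(Y,w \right)} = -20 - 10 Y$ ($m{\left(Y,w \right)} = \left(-3 - 2\right) \left(4 + 2 Y\right) = - 5 \left(4 + 2 Y\right) = -20 - 10 Y$)
$\sqrt{-12647 + m{\left(\frac{1}{-156},\left(-35 + 96\right) \left(75 + 81\right) \right)}} = \sqrt{-12647 - \left(20 + \frac{10}{-156}\right)} = \sqrt{-12647 - \frac{1555}{78}} = \sqrt{- \frac{988021}{78}} = \frac{i \sqrt{77065638}}{78}$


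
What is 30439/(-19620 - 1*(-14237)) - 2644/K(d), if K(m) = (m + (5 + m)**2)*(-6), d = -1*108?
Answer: -951803491/169580649 ≈ -5.6127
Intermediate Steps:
d = -108
K(m) = -6*m - 6*(5 + m)**2
30439/(-19620 - 1*(-14237)) - 2644/K(d) = 30439/(-19620 - 1*(-14237)) - 2644/(-6*(-108) - 6*(5 - 108)**2) = 30439/(-19620 + 14237) - 2644/(648 - 6*(-103)**2) = 30439/(-5383) - 2644/(648 - 6*10609) = 30439*(-1/5383) - 2644/(648 - 63654) = -30439/5383 - 2644/(-63006) = -30439/5383 - 2644*(-1/63006) = -30439/5383 + 1322/31503 = -951803491/169580649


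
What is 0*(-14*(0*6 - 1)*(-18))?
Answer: 0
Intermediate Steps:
0*(-14*(0*6 - 1)*(-18)) = 0*(-14*(0 - 1)*(-18)) = 0*(-14*(-1)*(-18)) = 0*(14*(-18)) = 0*(-252) = 0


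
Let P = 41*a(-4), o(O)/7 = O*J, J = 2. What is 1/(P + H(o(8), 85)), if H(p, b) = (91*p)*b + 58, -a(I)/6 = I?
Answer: 1/867362 ≈ 1.1529e-6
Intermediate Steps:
o(O) = 14*O (o(O) = 7*(O*2) = 7*(2*O) = 14*O)
a(I) = -6*I
H(p, b) = 58 + 91*b*p (H(p, b) = 91*b*p + 58 = 58 + 91*b*p)
P = 984 (P = 41*(-6*(-4)) = 41*24 = 984)
1/(P + H(o(8), 85)) = 1/(984 + (58 + 91*85*(14*8))) = 1/(984 + (58 + 91*85*112)) = 1/(984 + (58 + 866320)) = 1/(984 + 866378) = 1/867362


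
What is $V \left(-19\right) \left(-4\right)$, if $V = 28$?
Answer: $2128$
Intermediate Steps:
$V \left(-19\right) \left(-4\right) = 28 \left(-19\right) \left(-4\right) = \left(-532\right) \left(-4\right) = 2128$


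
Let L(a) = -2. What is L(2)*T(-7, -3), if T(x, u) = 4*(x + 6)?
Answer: 8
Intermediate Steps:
T(x, u) = 24 + 4*x (T(x, u) = 4*(6 + x) = 24 + 4*x)
L(2)*T(-7, -3) = -2*(24 + 4*(-7)) = -2*(24 - 28) = -2*(-4) = 8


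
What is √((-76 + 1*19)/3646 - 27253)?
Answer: I*√362282948770/3646 ≈ 165.08*I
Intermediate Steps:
√((-76 + 1*19)/3646 - 27253) = √((-76 + 19)*(1/3646) - 27253) = √(-57*1/3646 - 27253) = √(-57/3646 - 27253) = √(-99364495/3646) = I*√362282948770/3646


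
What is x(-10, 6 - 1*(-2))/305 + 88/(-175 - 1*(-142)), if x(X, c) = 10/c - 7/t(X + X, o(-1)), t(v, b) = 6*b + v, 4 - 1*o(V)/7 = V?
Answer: -925817/347700 ≈ -2.6627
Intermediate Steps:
o(V) = 28 - 7*V
t(v, b) = v + 6*b
x(X, c) = -7/(210 + 2*X) + 10/c (x(X, c) = 10/c - 7/((X + X) + 6*(28 - 7*(-1))) = 10/c - 7/(2*X + 6*(28 + 7)) = 10/c - 7/(2*X + 6*35) = 10/c - 7/(2*X + 210) = 10/c - 7/(210 + 2*X) = -7/(210 + 2*X) + 10/c)
x(-10, 6 - 1*(-2))/305 + 88/(-175 - 1*(-142)) = ((2100 - 7*(6 - 1*(-2)) + 20*(-10))/(2*(6 - 1*(-2))*(105 - 10)))/305 + 88/(-175 - 1*(-142)) = ((½)*(2100 - 7*(6 + 2) - 200)/((6 + 2)*95))*(1/305) + 88/(-175 + 142) = ((½)*(1/95)*(2100 - 7*8 - 200)/8)*(1/305) + 88/(-33) = ((½)*(⅛)*(1/95)*(2100 - 56 - 200))*(1/305) + 88*(-1/33) = ((½)*(⅛)*(1/95)*1844)*(1/305) - 8/3 = (461/380)*(1/305) - 8/3 = 461/115900 - 8/3 = -925817/347700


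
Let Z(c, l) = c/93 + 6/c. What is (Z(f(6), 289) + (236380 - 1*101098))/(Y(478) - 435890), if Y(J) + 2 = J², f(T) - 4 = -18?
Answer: -88068205/135022608 ≈ -0.65225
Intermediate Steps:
f(T) = -14 (f(T) = 4 - 18 = -14)
Z(c, l) = 6/c + c/93 (Z(c, l) = c*(1/93) + 6/c = c/93 + 6/c = 6/c + c/93)
Y(J) = -2 + J²
(Z(f(6), 289) + (236380 - 1*101098))/(Y(478) - 435890) = ((6/(-14) + (1/93)*(-14)) + (236380 - 1*101098))/((-2 + 478²) - 435890) = ((6*(-1/14) - 14/93) + (236380 - 101098))/((-2 + 228484) - 435890) = ((-3/7 - 14/93) + 135282)/(228482 - 435890) = (-377/651 + 135282)/(-207408) = (88068205/651)*(-1/207408) = -88068205/135022608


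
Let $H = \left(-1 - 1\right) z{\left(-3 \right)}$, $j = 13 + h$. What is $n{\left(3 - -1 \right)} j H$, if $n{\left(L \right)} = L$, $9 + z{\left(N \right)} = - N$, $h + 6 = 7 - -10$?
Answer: $1152$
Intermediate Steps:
$h = 11$ ($h = -6 + \left(7 - -10\right) = -6 + \left(7 + 10\right) = -6 + 17 = 11$)
$j = 24$ ($j = 13 + 11 = 24$)
$z{\left(N \right)} = -9 - N$
$H = 12$ ($H = \left(-1 - 1\right) \left(-9 - -3\right) = - 2 \left(-9 + 3\right) = \left(-2\right) \left(-6\right) = 12$)
$n{\left(3 - -1 \right)} j H = \left(3 - -1\right) 24 \cdot 12 = \left(3 + 1\right) 24 \cdot 12 = 4 \cdot 24 \cdot 12 = 96 \cdot 12 = 1152$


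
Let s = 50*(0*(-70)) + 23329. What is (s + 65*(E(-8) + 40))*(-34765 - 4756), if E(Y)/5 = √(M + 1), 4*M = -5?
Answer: -1024740009 - 12844325*I/2 ≈ -1.0247e+9 - 6.4222e+6*I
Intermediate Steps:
M = -5/4 (M = (¼)*(-5) = -5/4 ≈ -1.2500)
E(Y) = 5*I/2 (E(Y) = 5*√(-5/4 + 1) = 5*√(-¼) = 5*(I/2) = 5*I/2)
s = 23329 (s = 50*0 + 23329 = 0 + 23329 = 23329)
(s + 65*(E(-8) + 40))*(-34765 - 4756) = (23329 + 65*(5*I/2 + 40))*(-34765 - 4756) = (23329 + 65*(40 + 5*I/2))*(-39521) = (23329 + (2600 + 325*I/2))*(-39521) = (25929 + 325*I/2)*(-39521) = -1024740009 - 12844325*I/2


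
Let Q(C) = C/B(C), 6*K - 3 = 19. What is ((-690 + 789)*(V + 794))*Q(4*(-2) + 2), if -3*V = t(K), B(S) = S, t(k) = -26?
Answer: 79464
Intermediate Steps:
K = 11/3 (K = ½ + (⅙)*19 = ½ + 19/6 = 11/3 ≈ 3.6667)
V = 26/3 (V = -⅓*(-26) = 26/3 ≈ 8.6667)
Q(C) = 1 (Q(C) = C/C = 1)
((-690 + 789)*(V + 794))*Q(4*(-2) + 2) = ((-690 + 789)*(26/3 + 794))*1 = (99*(2408/3))*1 = 79464*1 = 79464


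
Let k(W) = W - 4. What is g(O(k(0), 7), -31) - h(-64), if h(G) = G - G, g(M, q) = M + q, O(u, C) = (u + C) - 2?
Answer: -30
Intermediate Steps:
k(W) = -4 + W
O(u, C) = -2 + C + u (O(u, C) = (C + u) - 2 = -2 + C + u)
h(G) = 0
g(O(k(0), 7), -31) - h(-64) = ((-2 + 7 + (-4 + 0)) - 31) - 1*0 = ((-2 + 7 - 4) - 31) + 0 = (1 - 31) + 0 = -30 + 0 = -30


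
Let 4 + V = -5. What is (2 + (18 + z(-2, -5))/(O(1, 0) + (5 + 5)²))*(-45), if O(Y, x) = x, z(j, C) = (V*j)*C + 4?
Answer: -297/5 ≈ -59.400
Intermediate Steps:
V = -9 (V = -4 - 5 = -9)
z(j, C) = 4 - 9*C*j (z(j, C) = (-9*j)*C + 4 = -9*C*j + 4 = 4 - 9*C*j)
(2 + (18 + z(-2, -5))/(O(1, 0) + (5 + 5)²))*(-45) = (2 + (18 + (4 - 9*(-5)*(-2)))/(0 + (5 + 5)²))*(-45) = (2 + (18 + (4 - 90))/(0 + 10²))*(-45) = (2 + (18 - 86)/(0 + 100))*(-45) = (2 - 68/100)*(-45) = (2 - 68*1/100)*(-45) = (2 - 17/25)*(-45) = (33/25)*(-45) = -297/5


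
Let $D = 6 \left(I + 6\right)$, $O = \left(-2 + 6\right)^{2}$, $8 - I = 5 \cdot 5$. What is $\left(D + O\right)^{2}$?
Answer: $2500$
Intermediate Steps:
$I = -17$ ($I = 8 - 5 \cdot 5 = 8 - 25 = -17$)
$O = 16$ ($O = 4^{2} = 16$)
$D = -66$ ($D = 6 \left(-17 + 6\right) = 6 \left(-11\right) = -66$)
$\left(D + O\right)^{2} = \left(-66 + 16\right)^{2} = \left(-50\right)^{2} = 2500$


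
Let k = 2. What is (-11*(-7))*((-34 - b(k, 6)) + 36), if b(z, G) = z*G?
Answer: -770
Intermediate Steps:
b(z, G) = G*z
(-11*(-7))*((-34 - b(k, 6)) + 36) = (-11*(-7))*((-34 - 6*2) + 36) = 77*((-34 - 1*12) + 36) = 77*((-34 - 12) + 36) = 77*(-46 + 36) = 77*(-10) = -770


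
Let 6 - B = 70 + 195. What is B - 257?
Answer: -516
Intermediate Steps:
B = -259 (B = 6 - (70 + 195) = 6 - 1*265 = 6 - 265 = -259)
B - 257 = -259 - 257 = -516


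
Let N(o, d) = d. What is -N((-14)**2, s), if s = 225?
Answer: -225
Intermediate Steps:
-N((-14)**2, s) = -1*225 = -225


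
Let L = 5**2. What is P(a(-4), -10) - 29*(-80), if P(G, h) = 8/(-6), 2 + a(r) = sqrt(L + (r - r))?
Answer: 6956/3 ≈ 2318.7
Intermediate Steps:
L = 25
a(r) = 3 (a(r) = -2 + sqrt(25 + (r - r)) = -2 + sqrt(25 + 0) = -2 + sqrt(25) = -2 + 5 = 3)
P(G, h) = -4/3 (P(G, h) = 8*(-1/6) = -4/3)
P(a(-4), -10) - 29*(-80) = -4/3 - 29*(-80) = -4/3 + 2320 = 6956/3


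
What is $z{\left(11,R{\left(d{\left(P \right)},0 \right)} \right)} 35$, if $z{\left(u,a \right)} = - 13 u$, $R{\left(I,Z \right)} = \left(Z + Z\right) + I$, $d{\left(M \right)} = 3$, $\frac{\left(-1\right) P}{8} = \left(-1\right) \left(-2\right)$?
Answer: $-5005$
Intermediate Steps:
$P = -16$ ($P = - 8 \left(\left(-1\right) \left(-2\right)\right) = \left(-8\right) 2 = -16$)
$R{\left(I,Z \right)} = I + 2 Z$ ($R{\left(I,Z \right)} = 2 Z + I = I + 2 Z$)
$z{\left(11,R{\left(d{\left(P \right)},0 \right)} \right)} 35 = \left(-13\right) 11 \cdot 35 = \left(-143\right) 35 = -5005$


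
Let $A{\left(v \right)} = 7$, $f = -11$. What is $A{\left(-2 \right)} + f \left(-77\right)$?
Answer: $854$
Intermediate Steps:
$A{\left(-2 \right)} + f \left(-77\right) = 7 - -847 = 7 + 847 = 854$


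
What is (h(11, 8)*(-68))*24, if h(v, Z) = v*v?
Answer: -197472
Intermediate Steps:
h(v, Z) = v²
(h(11, 8)*(-68))*24 = (11²*(-68))*24 = (121*(-68))*24 = -8228*24 = -197472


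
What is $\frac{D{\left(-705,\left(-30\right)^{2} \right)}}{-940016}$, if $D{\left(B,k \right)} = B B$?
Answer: $- \frac{497025}{940016} \approx -0.52874$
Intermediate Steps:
$D{\left(B,k \right)} = B^{2}$
$\frac{D{\left(-705,\left(-30\right)^{2} \right)}}{-940016} = \frac{\left(-705\right)^{2}}{-940016} = 497025 \left(- \frac{1}{940016}\right) = - \frac{497025}{940016}$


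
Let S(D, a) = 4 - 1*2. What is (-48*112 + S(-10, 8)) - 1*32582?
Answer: -37956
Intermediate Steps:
S(D, a) = 2 (S(D, a) = 4 - 2 = 2)
(-48*112 + S(-10, 8)) - 1*32582 = (-48*112 + 2) - 1*32582 = (-5376 + 2) - 32582 = -5374 - 32582 = -37956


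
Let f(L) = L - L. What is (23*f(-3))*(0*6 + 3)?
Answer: 0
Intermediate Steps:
f(L) = 0
(23*f(-3))*(0*6 + 3) = (23*0)*(0*6 + 3) = 0*(0 + 3) = 0*3 = 0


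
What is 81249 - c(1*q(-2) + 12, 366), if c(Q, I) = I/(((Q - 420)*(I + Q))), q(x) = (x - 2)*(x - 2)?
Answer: 6274372959/77224 ≈ 81249.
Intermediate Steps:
q(x) = (-2 + x)² (q(x) = (-2 + x)*(-2 + x) = (-2 + x)²)
c(Q, I) = I/((-420 + Q)*(I + Q)) (c(Q, I) = I/(((-420 + Q)*(I + Q))) = I*(1/((-420 + Q)*(I + Q))) = I/((-420 + Q)*(I + Q)))
81249 - c(1*q(-2) + 12, 366) = 81249 - 366/((1*(-2 - 2)² + 12)² - 420*366 - 420*(1*(-2 - 2)² + 12) + 366*(1*(-2 - 2)² + 12)) = 81249 - 366/((1*(-4)² + 12)² - 153720 - 420*(1*(-4)² + 12) + 366*(1*(-4)² + 12)) = 81249 - 366/((1*16 + 12)² - 153720 - 420*(1*16 + 12) + 366*(1*16 + 12)) = 81249 - 366/((16 + 12)² - 153720 - 420*(16 + 12) + 366*(16 + 12)) = 81249 - 366/(28² - 153720 - 420*28 + 366*28) = 81249 - 366/(784 - 153720 - 11760 + 10248) = 81249 - 366/(-154448) = 81249 - 366*(-1)/154448 = 81249 - 1*(-183/77224) = 81249 + 183/77224 = 6274372959/77224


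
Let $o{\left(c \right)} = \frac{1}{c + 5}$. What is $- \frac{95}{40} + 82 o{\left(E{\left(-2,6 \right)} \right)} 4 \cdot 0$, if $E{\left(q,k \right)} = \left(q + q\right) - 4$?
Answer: $- \frac{19}{8} \approx -2.375$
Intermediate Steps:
$E{\left(q,k \right)} = -4 + 2 q$ ($E{\left(q,k \right)} = 2 q - 4 = -4 + 2 q$)
$o{\left(c \right)} = \frac{1}{5 + c}$
$- \frac{95}{40} + 82 o{\left(E{\left(-2,6 \right)} \right)} 4 \cdot 0 = - \frac{95}{40} + 82 \frac{1}{5 + \left(-4 + 2 \left(-2\right)\right)} 4 \cdot 0 = \left(-95\right) \frac{1}{40} + 82 \frac{1}{5 - 8} \cdot 4 \cdot 0 = - \frac{19}{8} + 82 \frac{1}{5 - 8} \cdot 4 \cdot 0 = - \frac{19}{8} + 82 \frac{1}{-3} \cdot 4 \cdot 0 = - \frac{19}{8} + 82 \left(- \frac{1}{3}\right) 4 \cdot 0 = - \frac{19}{8} + 82 \left(\left(- \frac{4}{3}\right) 0\right) = - \frac{19}{8} + 82 \cdot 0 = - \frac{19}{8} + 0 = - \frac{19}{8}$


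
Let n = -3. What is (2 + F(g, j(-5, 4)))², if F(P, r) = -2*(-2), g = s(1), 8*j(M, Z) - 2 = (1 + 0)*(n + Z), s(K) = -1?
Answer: 36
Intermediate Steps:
j(M, Z) = -⅛ + Z/8 (j(M, Z) = ¼ + ((1 + 0)*(-3 + Z))/8 = ¼ + (1*(-3 + Z))/8 = ¼ + (-3 + Z)/8 = ¼ + (-3/8 + Z/8) = -⅛ + Z/8)
g = -1
F(P, r) = 4
(2 + F(g, j(-5, 4)))² = (2 + 4)² = 6² = 36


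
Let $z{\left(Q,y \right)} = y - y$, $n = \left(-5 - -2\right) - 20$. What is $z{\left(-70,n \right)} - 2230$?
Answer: $-2230$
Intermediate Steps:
$n = -23$ ($n = \left(-5 + 2\right) - 20 = -3 - 20 = -23$)
$z{\left(Q,y \right)} = 0$
$z{\left(-70,n \right)} - 2230 = 0 - 2230 = -2230$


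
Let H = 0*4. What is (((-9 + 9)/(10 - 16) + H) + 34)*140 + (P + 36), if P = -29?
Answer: 4767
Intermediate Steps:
H = 0
(((-9 + 9)/(10 - 16) + H) + 34)*140 + (P + 36) = (((-9 + 9)/(10 - 16) + 0) + 34)*140 + (-29 + 36) = ((0/(-6) + 0) + 34)*140 + 7 = ((0*(-⅙) + 0) + 34)*140 + 7 = ((0 + 0) + 34)*140 + 7 = (0 + 34)*140 + 7 = 34*140 + 7 = 4760 + 7 = 4767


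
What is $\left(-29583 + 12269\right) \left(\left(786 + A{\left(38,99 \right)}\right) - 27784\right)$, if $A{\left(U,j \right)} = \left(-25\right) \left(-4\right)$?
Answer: $465711972$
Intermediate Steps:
$A{\left(U,j \right)} = 100$
$\left(-29583 + 12269\right) \left(\left(786 + A{\left(38,99 \right)}\right) - 27784\right) = \left(-29583 + 12269\right) \left(\left(786 + 100\right) - 27784\right) = - 17314 \left(886 - 27784\right) = \left(-17314\right) \left(-26898\right) = 465711972$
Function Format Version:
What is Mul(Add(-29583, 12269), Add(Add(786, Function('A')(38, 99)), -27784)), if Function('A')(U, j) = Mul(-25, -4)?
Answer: 465711972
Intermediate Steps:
Function('A')(U, j) = 100
Mul(Add(-29583, 12269), Add(Add(786, Function('A')(38, 99)), -27784)) = Mul(Add(-29583, 12269), Add(Add(786, 100), -27784)) = Mul(-17314, Add(886, -27784)) = Mul(-17314, -26898) = 465711972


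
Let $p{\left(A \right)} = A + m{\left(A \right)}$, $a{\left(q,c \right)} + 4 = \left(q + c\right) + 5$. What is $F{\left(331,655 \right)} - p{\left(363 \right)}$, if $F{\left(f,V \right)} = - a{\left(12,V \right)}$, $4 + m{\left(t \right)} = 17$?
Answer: $-1044$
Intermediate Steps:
$a{\left(q,c \right)} = 1 + c + q$ ($a{\left(q,c \right)} = -4 + \left(\left(q + c\right) + 5\right) = -4 + \left(\left(c + q\right) + 5\right) = -4 + \left(5 + c + q\right) = 1 + c + q$)
$m{\left(t \right)} = 13$ ($m{\left(t \right)} = -4 + 17 = 13$)
$p{\left(A \right)} = 13 + A$ ($p{\left(A \right)} = A + 13 = 13 + A$)
$F{\left(f,V \right)} = -13 - V$ ($F{\left(f,V \right)} = - (1 + V + 12) = - (13 + V) = -13 - V$)
$F{\left(331,655 \right)} - p{\left(363 \right)} = \left(-13 - 655\right) - \left(13 + 363\right) = \left(-13 - 655\right) - 376 = -668 - 376 = -1044$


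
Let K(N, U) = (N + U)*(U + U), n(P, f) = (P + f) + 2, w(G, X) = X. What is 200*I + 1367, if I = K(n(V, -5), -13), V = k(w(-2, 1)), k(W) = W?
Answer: 79367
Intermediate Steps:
V = 1
n(P, f) = 2 + P + f
K(N, U) = 2*U*(N + U) (K(N, U) = (N + U)*(2*U) = 2*U*(N + U))
I = 390 (I = 2*(-13)*((2 + 1 - 5) - 13) = 2*(-13)*(-2 - 13) = 2*(-13)*(-15) = 390)
200*I + 1367 = 200*390 + 1367 = 78000 + 1367 = 79367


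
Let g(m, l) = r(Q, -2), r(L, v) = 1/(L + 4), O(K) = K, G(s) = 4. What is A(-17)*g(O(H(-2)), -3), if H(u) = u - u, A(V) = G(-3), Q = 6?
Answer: ⅖ ≈ 0.40000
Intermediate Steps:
A(V) = 4
H(u) = 0
r(L, v) = 1/(4 + L)
g(m, l) = ⅒ (g(m, l) = 1/(4 + 6) = 1/10 = ⅒)
A(-17)*g(O(H(-2)), -3) = 4*(⅒) = ⅖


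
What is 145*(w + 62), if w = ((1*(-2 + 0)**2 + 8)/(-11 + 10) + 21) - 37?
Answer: 4930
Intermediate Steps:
w = -28 (w = ((1*(-2)**2 + 8)/(-1) + 21) - 37 = ((1*4 + 8)*(-1) + 21) - 37 = ((4 + 8)*(-1) + 21) - 37 = (12*(-1) + 21) - 37 = (-12 + 21) - 37 = 9 - 37 = -28)
145*(w + 62) = 145*(-28 + 62) = 145*34 = 4930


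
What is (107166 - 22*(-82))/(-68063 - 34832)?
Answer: -21794/20579 ≈ -1.0590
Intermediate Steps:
(107166 - 22*(-82))/(-68063 - 34832) = (107166 + 1804)/(-102895) = 108970*(-1/102895) = -21794/20579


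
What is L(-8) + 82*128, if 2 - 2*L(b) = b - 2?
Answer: 10502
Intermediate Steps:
L(b) = 2 - b/2 (L(b) = 1 - (b - 2)/2 = 1 - (-2 + b)/2 = 1 + (1 - b/2) = 2 - b/2)
L(-8) + 82*128 = (2 - 1/2*(-8)) + 82*128 = (2 + 4) + 10496 = 6 + 10496 = 10502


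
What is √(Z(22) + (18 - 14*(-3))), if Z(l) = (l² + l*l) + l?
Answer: 5*√42 ≈ 32.404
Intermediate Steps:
Z(l) = l + 2*l² (Z(l) = (l² + l²) + l = 2*l² + l = l + 2*l²)
√(Z(22) + (18 - 14*(-3))) = √(22*(1 + 2*22) + (18 - 14*(-3))) = √(22*(1 + 44) + (18 + 42)) = √(22*45 + 60) = √(990 + 60) = √1050 = 5*√42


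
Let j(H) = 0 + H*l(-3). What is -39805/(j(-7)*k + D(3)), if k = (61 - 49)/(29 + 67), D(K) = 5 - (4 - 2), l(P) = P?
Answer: -63688/9 ≈ -7076.4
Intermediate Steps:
D(K) = 3 (D(K) = 5 - 1*2 = 5 - 2 = 3)
j(H) = -3*H (j(H) = 0 + H*(-3) = 0 - 3*H = -3*H)
k = ⅛ (k = 12/96 = 12*(1/96) = ⅛ ≈ 0.12500)
-39805/(j(-7)*k + D(3)) = -39805/(-3*(-7)*(⅛) + 3) = -39805/(21*(⅛) + 3) = -39805/(21/8 + 3) = -39805/45/8 = -39805*8/45 = -63688/9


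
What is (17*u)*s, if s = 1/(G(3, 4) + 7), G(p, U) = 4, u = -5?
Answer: -85/11 ≈ -7.7273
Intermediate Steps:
s = 1/11 (s = 1/(4 + 7) = 1/11 ≈ 0.090909)
(17*u)*s = (17*(-5))*(1/11) = -85*1/11 = -85/11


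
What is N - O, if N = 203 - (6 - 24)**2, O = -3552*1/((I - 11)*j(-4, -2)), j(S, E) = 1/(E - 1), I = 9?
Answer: 5207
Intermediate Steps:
j(S, E) = 1/(-1 + E)
O = -5328 (O = -3552*(-1 - 2)/(9 - 11) = -3552/(-2/(-3)) = -3552/((-1/3*(-2))) = -3552/2/3 = -3552*3/2 = -5328)
N = -121 (N = 203 - 1*(-18)**2 = 203 - 1*324 = 203 - 324 = -121)
N - O = -121 - 1*(-5328) = -121 + 5328 = 5207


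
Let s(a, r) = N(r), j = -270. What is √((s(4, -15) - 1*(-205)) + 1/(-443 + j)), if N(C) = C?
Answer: √96589397/713 ≈ 13.784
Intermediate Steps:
s(a, r) = r
√((s(4, -15) - 1*(-205)) + 1/(-443 + j)) = √((-15 - 1*(-205)) + 1/(-443 - 270)) = √((-15 + 205) + 1/(-713)) = √(190 - 1/713) = √(135469/713) = √96589397/713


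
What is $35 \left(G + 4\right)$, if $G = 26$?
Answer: $1050$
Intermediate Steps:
$35 \left(G + 4\right) = 35 \left(26 + 4\right) = 35 \cdot 30 = 1050$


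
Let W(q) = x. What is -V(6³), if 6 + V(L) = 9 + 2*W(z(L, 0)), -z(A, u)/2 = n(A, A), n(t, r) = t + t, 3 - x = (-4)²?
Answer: 23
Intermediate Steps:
x = -13 (x = 3 - 1*(-4)² = 3 - 1*16 = 3 - 16 = -13)
n(t, r) = 2*t
z(A, u) = -4*A
W(q) = -13
V(L) = -23 (V(L) = -6 + (9 + 2*(-13)) = -6 + (9 - 26) = -6 - 17 = -23)
-V(6³) = -1*(-23) = 23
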